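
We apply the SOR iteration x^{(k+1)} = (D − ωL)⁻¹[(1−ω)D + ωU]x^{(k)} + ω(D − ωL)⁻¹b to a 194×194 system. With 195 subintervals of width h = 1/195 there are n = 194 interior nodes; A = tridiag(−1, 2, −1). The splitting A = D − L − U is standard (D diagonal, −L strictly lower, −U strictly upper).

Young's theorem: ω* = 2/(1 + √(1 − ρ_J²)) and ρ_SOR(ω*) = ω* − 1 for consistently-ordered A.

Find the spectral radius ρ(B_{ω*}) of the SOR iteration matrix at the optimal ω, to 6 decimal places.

spectrum of D⁻¹(L+U) = {cos(kπ/195) : 1≤k≤194}; ρ_J = cos(π/195) = 0.999870.
root = sin(π/195) = 0.0161100  (since 1−cos² = sin²).
So ω* = 2/1.0161100 = 1.968291 (Young).
At ω = 1.968291 every |λ(B_ω)| = ω−1, so ρ_SOR = 0.968291.

ρ_SOR = 0.968291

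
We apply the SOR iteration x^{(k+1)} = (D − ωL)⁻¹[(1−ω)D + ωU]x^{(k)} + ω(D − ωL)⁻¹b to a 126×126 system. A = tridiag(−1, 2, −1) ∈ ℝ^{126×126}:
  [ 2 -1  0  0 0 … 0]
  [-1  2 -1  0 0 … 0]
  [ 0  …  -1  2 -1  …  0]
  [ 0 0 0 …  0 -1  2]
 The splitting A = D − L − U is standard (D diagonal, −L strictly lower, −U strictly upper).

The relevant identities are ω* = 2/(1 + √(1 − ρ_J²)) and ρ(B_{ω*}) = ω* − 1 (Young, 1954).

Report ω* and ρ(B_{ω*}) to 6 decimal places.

n=126: λ(B_J) = 1 − λ(A)/2 = cos(kπ/127); k=1 gives ρ_J = 0.999694.
√(1−ρ_J²) = |sin(π/127)| = 0.0247344
ω* = 2 / (1 + 0.0247344) = 2 / 1.0247344 ≈ 1.951725.
and ρ(B_{ω*}) = 1.951725 − 1 = 0.951725.

ω* = 1.951725, ρ_SOR = 0.951725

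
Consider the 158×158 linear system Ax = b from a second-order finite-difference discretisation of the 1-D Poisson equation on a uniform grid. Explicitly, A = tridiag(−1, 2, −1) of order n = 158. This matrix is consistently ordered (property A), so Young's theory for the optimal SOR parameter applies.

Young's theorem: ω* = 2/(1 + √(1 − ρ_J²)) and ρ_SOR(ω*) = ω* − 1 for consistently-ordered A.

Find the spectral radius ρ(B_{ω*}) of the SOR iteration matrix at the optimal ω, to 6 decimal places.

[ρ_J] n=158: ρ(B_J) = cos(π/(n+1)) = cos(π/159) = 0.999805.
1 − cos²(π/159) = sin²(π/159) ⇒ √(1−ρ_J²) = sin(π/159) = 0.0197572.
ω* = 2 / (1 + 0.0197572) = 2 / 1.0197572 ≈ 1.961251.
[ρ_SOR] ω* − 1 = 0.961251.

ρ_SOR = 0.961251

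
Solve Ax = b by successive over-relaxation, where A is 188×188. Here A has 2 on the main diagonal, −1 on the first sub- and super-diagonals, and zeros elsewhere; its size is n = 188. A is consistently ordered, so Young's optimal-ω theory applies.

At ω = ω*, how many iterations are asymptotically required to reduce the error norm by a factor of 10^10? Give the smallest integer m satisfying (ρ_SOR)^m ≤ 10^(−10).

m = 693

spectrum of D⁻¹(L+U) = {cos(kπ/189) : 1≤k≤188}; ρ_J = cos(π/189) = 0.9998619.
√(1−ρ_J²) simplifies to sin(π/189) = 0.0166214.
Then 2/(1+√(1−ρ_J²)) = 2/(1+0.0166214); ω* = 2/1.0166214 = 1.9673007.
[ρ_SOR] ω* − 1 = 0.9673007.
10·ln10 = 23.0259; −ln(0.9673007) = 0.0332459; m = ⌈23.0259/0.0332459⌉ = ⌈692.594⌉ = 693.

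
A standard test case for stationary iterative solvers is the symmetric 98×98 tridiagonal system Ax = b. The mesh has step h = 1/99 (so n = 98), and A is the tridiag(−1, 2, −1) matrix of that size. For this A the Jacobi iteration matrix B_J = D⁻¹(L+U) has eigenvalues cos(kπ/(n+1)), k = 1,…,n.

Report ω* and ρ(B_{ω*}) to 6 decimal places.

[ρ_J] n=98: ρ(B_J) = cos(π/(n+1)) = cos(π/99) = 0.999497.
root = sin(π/99) = 0.0317279  (since 1−cos² = sin²).
ω* = 2/(1 + 0.0317279) = 2/1.0317279 = 1.938496.
ρ(B_{ω*}) = ω*−1 = 0.938496

ω* = 1.938496, ρ_SOR = 0.938496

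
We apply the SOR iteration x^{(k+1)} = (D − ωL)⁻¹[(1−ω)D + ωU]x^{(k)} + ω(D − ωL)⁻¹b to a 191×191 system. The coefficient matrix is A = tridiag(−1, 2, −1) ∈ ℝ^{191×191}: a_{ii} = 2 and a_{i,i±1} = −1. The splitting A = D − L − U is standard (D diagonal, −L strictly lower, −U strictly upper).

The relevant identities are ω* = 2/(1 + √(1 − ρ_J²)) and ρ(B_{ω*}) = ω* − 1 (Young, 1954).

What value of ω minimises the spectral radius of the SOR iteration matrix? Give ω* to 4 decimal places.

With n=191, ρ(Jacobi) = cos(π/192) = 0.9999.
√(1 − cos²(π/192)) = sin(π/192) ≈ 0.01636.
Then 2/(1+√(1−ρ_J²)) = 2/(1+0.01636); ω* = 2/1.01636 = 1.9678.
ρ_SOR = ω* − 1 ≈ 0.9678.

ω* = 1.9678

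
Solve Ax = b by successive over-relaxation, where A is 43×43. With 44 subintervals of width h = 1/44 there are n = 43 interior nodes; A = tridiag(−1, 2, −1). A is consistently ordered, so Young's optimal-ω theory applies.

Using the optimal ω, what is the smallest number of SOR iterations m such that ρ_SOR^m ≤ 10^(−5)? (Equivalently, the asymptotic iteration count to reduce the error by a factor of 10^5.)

ρ_J = max_k |cos(kπ/44)| = cos(π/44) = 0.9974521
√(1 − cos²(π/44)) = sin(π/44) ≈ 0.0713392.
So ω* = 2/1.0713392 = 1.8668224 (Young).
At ω = 1.8668224 every |λ(B_ω)| = ω−1, so ρ_SOR = 0.8668224.
For 5 digits: m = 5·ln10 / (−ln 0.8668224) = 11.5129/0.142921 = 80.554; round up → m = 81.

m = 81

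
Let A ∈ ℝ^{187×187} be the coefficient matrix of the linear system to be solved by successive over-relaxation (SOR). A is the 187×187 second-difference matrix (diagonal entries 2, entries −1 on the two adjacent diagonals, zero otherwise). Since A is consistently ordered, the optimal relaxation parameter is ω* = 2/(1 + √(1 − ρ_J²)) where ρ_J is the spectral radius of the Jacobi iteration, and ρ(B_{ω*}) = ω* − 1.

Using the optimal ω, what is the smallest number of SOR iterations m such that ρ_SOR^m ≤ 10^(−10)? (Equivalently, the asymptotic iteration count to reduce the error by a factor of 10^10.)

n=187: λ(B_J) = 1 − λ(A)/2 = cos(kπ/188); k=1 gives ρ_J = 0.9998604.
√(1 − cos²(π/188)) = sin(π/188) ≈ 0.0167098.
Then 2/(1+√(1−ρ_J²)) = 2/(1+0.0167098); ω* = 2/1.0167098 = 1.9671297.
ρ_SOR = ω* − 1 ≈ 0.9671297.
Need (0.9671297)^m ≤ 10^(−10): m ≥ 10·ln10/|ln 0.9671297| = 23.0259/0.0334227 = 688.930 ⇒ m = 689.

m = 689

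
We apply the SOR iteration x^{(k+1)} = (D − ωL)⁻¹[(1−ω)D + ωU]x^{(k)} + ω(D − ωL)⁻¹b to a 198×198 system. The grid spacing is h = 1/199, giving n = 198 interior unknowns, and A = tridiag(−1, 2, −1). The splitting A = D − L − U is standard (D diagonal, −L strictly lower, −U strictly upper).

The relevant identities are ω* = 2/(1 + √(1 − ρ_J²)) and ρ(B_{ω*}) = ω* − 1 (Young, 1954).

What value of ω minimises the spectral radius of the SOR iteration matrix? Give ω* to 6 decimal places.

ρ_J = max_k |cos(kπ/199)| = cos(π/199) = 0.999875
√(1−ρ_J²) = |sin(π/199)| = 0.0157862
ω* = 2/(1+0.0157862) = 1.968918
[ρ_SOR] ω* − 1 = 0.968918.

ω* = 1.968918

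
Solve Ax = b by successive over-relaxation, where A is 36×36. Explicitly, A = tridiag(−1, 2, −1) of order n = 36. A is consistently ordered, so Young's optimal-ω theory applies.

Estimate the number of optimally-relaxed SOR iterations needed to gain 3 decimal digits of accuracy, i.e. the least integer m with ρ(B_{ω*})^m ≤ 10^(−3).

n=36: λ(B_J) = 1 − λ(A)/2 = cos(kπ/37); k=1 gives ρ_J = 0.9963975.
root = sin(π/37) = 0.0848059  (since 1−cos² = sin²).
ω* = 2 / (1 + 0.0848059) = 2 / 1.0848059 ≈ 1.8436478.
At ω = 1.8436478 every |λ(B_ω)| = ω−1, so ρ_SOR = 0.8436478.
Need (0.8436478)^m ≤ 10^(−3): m ≥ 3·ln10/|ln 0.8436478| = 6.90776/0.17002 = 40.629 ⇒ m = 41.

m = 41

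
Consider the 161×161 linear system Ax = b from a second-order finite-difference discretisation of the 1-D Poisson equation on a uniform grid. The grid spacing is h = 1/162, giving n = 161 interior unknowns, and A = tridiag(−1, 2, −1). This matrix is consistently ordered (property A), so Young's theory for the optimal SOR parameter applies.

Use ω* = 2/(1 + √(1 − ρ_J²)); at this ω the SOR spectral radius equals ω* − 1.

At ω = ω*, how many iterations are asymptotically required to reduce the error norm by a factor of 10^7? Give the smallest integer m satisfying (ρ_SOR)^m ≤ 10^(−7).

m = 416

B_J for the 161×161 system has eigenvalues cos(kπ/162); ρ_J = cos(π/162) = 0.9998120.
√(1−ρ_J²) simplifies to sin(π/162) = 0.0193913.
ω* = 2/(1 + 0.0193913) = 2/1.0193913 = 1.9619551.
and ρ(B_{ω*}) = 1.9619551 − 1 = 0.9619551.
Need (0.9619551)^m ≤ 10^(−7): m ≥ 7·ln10/|ln 0.9619551| = 16.1181/0.0387875 = 415.549 ⇒ m = 416.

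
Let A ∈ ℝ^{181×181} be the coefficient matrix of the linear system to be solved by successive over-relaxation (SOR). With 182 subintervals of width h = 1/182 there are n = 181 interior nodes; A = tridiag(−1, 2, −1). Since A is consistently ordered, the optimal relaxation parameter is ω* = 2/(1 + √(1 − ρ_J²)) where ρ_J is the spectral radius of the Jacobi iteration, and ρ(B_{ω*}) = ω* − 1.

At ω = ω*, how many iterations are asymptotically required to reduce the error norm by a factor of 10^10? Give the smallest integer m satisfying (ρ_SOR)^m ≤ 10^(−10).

½·tridiag(1,0,1) at n=181: λ_k = cos(kπ/182); max |λ| at k=1 ⇒ ρ_J = cos(π/182) ≈ 0.9998510.
root = sin(π/182) = 0.0172606  (since 1−cos² = sin²).
[ω*] 2 ÷ (1 + 0.0172606) = 2 ÷ 1.0172606 = 1.9660645.
ρ(B_{ω*}) = ω*−1 = 0.9660645
For 10 digits: m = 10·ln10 / (−ln 0.9660645) = 23.0259/0.0345247 = 666.940; round up → m = 667.

m = 667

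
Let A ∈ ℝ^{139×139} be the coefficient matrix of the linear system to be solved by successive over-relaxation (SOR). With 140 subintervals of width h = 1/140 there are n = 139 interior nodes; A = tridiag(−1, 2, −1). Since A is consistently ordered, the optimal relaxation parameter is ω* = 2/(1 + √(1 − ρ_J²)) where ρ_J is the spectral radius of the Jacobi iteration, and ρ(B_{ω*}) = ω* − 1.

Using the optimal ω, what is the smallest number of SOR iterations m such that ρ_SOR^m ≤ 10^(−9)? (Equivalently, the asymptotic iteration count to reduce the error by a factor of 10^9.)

ρ_J = max_k |cos(kπ/140)| = cos(π/140) = 0.9997482
√(1−ρ_J²) = |sin(π/140)| = 0.0224381
Then 2/(1+√(1−ρ_J²)) = 2/(1+0.0224381); ω* = 2/1.0224381 = 1.9561086.
and ρ(B_{ω*}) = 1.9561086 − 1 = 0.9561086.
m ≥ 9·ln10 / (−ln 0.9561086) = 461.710; smallest integer m = 462.

m = 462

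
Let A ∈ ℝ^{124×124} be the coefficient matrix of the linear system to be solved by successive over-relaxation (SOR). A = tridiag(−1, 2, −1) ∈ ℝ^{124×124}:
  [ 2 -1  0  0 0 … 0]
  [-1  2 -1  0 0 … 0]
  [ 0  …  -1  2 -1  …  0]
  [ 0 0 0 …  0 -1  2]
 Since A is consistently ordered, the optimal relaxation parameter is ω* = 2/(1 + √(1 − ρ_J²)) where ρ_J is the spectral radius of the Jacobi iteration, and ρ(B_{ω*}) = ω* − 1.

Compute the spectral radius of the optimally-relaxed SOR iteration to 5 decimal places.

ρ_SOR = 0.95097

B_J for the 124×124 system has eigenvalues cos(kπ/125); ρ_J = cos(π/125) = 0.99968.
√(1−ρ_J²) = |sin(π/125)| = 0.025130
ω* = 2 / (1 + 0.025130) = 2 / 1.025130 ≈ 1.95097.
ρ_SOR = ω* − 1 ≈ 0.95097.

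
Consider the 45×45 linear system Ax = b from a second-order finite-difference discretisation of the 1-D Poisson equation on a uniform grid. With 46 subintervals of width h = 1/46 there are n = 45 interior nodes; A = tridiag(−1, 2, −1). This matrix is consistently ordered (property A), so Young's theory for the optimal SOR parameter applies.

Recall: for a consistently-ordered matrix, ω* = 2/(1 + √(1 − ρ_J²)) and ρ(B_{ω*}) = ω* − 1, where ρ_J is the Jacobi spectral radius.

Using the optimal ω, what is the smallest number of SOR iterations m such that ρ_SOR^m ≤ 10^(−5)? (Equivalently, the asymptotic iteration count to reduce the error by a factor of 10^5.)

ρ_J = max_k |cos(kπ/46)| = cos(π/46) = 0.9976688
√(1−ρ_J²) simplifies to sin(π/46) = 0.0682424.
So ω* = 2/1.0682424 = 1.8722342 (Young).
ρ(B_{ω*}) = ω*−1 = 0.8722342
(0.8722342)^m ≤ 10^{−5}  ⇒  m·ln(0.8722342) ≤ −5·ln10  ⇒  m ≥ 84.222  ⇒  m = 85

m = 85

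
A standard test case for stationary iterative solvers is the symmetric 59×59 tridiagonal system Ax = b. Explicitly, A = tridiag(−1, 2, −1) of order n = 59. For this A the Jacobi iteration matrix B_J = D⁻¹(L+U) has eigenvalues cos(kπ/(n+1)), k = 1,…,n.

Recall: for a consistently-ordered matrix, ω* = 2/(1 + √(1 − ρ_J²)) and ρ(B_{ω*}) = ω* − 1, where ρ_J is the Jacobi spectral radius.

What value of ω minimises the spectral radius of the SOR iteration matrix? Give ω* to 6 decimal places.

n=59: λ(B_J) = 1 − λ(A)/2 = cos(kπ/60); k=1 gives ρ_J = 0.998630.
1 − cos²(π/60) = sin²(π/60) ⇒ √(1−ρ_J²) = sin(π/60) = 0.0523360.
[ω*] 2 ÷ (1 + 0.0523360) = 2 ÷ 1.0523360 = 1.900534.
Hence ρ(B_{ω*}) = 1.900534 − 1 = 0.900534.

ω* = 1.900534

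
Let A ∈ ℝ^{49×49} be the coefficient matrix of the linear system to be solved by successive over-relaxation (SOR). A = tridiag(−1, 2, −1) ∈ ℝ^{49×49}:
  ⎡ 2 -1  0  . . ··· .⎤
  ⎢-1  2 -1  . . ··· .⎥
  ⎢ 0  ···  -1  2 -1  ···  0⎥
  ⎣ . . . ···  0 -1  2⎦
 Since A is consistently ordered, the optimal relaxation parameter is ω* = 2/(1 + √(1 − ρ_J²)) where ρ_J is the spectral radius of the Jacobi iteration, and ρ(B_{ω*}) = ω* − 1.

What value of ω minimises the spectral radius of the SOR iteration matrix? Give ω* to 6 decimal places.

ρ_J = max_k |cos(kπ/50)| = cos(π/50) = 0.998027
root = sin(π/50) = 0.0627905  (since 1−cos² = sin²).
So ω* = 2/1.0627905 = 1.881838 (Young).
[ρ_SOR] ω* − 1 = 0.881838.

ω* = 1.881838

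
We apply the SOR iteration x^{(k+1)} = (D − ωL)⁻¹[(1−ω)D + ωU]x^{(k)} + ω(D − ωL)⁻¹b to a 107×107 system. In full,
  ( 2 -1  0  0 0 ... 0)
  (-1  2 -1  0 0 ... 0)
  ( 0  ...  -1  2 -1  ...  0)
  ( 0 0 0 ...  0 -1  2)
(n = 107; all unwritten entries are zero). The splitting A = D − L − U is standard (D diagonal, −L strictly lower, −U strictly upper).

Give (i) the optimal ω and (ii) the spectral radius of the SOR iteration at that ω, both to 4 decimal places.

[ρ_J] n=107: ρ(B_J) = cos(π/(n+1)) = cos(π/108) = 0.9996.
root = sin(π/108) = 0.02908  (since 1−cos² = sin²).
ω* = 2 / (1 + 0.02908) = 2 / 1.02908 ≈ 1.9435.
ρ_SOR = ω* − 1 = 1.9435 − 1 = 0.9435.

ω* = 1.9435, ρ_SOR = 0.9435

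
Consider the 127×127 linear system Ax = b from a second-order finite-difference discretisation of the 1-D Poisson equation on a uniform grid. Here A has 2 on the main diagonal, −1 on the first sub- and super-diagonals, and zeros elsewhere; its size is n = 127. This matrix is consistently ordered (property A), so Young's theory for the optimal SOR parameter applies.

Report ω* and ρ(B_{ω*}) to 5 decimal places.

ω* = 1.95209, ρ_SOR = 0.95209

ρ_J = max_k |cos(kπ/128)| = cos(π/128) = 0.99970
√(1−ρ_J²) = |sin(π/128)| = 0.024541
ω* = 2/(1+0.024541) = 1.95209
At ω = 1.95209 every |λ(B_ω)| = ω−1, so ρ_SOR = 0.95209.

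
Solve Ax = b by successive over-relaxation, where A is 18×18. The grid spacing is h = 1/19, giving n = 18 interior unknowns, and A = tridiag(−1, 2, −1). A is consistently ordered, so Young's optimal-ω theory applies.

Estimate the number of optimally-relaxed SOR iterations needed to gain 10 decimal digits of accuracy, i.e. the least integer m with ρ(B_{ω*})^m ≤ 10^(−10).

[ρ_J] n=18: ρ(B_J) = cos(π/(n+1)) = cos(π/19) = 0.9863613.
√(1 − cos²(π/19)) = sin(π/19) ≈ 0.1645946.
Then 2/(1+√(1−ρ_J²)) = 2/(1+0.1645946); ω* = 2/1.1645946 = 1.7173358.
ρ_SOR = ω* − 1 ≈ 0.7173358.
For 10 digits: m = 10·ln10 / (−ln 0.7173358) = 23.0259/0.332211 = 69.311; round up → m = 70.

m = 70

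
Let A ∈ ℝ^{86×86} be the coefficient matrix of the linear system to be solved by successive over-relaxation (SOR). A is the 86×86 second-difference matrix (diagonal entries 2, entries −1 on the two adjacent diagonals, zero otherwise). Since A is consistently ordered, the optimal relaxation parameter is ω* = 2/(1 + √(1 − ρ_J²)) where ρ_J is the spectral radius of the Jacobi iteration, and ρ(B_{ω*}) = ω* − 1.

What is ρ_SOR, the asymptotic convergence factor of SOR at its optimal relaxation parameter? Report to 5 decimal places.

ρ_J = max_k |cos(kπ/87)| = cos(π/87) = 0.99935
√(1 − cos²(π/87)) = sin(π/87) ≈ 0.036102.
ω* = 2 / (1 + 0.036102) = 2 / 1.036102 ≈ 1.93031.
ρ_SOR = ω* − 1 = 1.93031 − 1 = 0.93031.

ρ_SOR = 0.93031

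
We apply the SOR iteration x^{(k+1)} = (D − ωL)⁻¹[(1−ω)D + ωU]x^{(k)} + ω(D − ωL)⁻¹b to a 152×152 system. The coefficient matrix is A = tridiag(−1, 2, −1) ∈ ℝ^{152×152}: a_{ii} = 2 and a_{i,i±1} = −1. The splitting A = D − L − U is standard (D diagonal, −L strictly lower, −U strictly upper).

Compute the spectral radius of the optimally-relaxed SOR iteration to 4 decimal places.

ρ_SOR = 0.9598

[ρ_J] n=152: ρ(B_J) = cos(π/(n+1)) = cos(π/153) = 0.9998.
√(1−ρ_J²) = |sin(π/153)| = 0.02053
ω* = 2/(1 + 0.02053) = 2/1.02053 = 1.9598.
[ρ_SOR] ω* − 1 = 0.9598.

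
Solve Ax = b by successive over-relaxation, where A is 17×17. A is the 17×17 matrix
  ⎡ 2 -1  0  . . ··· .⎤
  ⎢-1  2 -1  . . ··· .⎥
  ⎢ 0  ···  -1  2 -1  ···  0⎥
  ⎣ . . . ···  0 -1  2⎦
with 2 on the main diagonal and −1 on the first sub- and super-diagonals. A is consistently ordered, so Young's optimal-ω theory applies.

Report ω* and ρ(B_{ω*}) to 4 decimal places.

ω* = 1.7041, ρ_SOR = 0.7041

½·tridiag(1,0,1) at n=17: λ_k = cos(kπ/18); max |λ| at k=1 ⇒ ρ_J = cos(π/18) ≈ 0.9848.
√(1 − cos²(π/18)) = sin(π/18) ≈ 0.17365.
ω* = 2/(1 + 0.17365) = 2/1.17365 = 1.7041.
Hence ρ(B_{ω*}) = 1.7041 − 1 = 0.7041.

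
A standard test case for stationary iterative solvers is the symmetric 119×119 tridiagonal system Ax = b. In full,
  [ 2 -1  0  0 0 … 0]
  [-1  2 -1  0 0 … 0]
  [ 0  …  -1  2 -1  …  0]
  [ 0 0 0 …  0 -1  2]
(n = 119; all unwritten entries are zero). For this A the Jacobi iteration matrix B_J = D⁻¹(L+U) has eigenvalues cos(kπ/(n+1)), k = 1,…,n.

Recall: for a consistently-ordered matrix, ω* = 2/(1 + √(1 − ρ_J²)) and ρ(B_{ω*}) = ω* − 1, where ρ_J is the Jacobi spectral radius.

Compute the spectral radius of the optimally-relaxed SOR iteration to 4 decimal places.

B_J for the 119×119 system has eigenvalues cos(kπ/120); ρ_J = cos(π/120) = 0.9997.
√(1−ρ_J²) simplifies to sin(π/120) = 0.02618.
Then 2/(1+√(1−ρ_J²)) = 2/(1+0.02618); ω* = 2/1.02618 = 1.9490.
[ρ_SOR] ω* − 1 = 0.9490.

ρ_SOR = 0.9490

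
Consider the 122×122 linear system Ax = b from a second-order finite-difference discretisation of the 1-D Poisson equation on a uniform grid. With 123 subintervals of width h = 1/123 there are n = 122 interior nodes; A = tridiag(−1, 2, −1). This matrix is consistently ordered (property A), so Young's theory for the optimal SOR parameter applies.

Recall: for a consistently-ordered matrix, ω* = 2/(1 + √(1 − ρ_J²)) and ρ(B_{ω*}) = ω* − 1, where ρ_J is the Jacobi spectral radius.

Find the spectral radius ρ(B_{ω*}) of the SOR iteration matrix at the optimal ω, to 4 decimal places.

ρ_SOR = 0.9502

n=122: λ(B_J) = 1 − λ(A)/2 = cos(kπ/123); k=1 gives ρ_J = 0.9997.
√(1−ρ_J²) simplifies to sin(π/123) = 0.02554.
Then 2/(1+√(1−ρ_J²)) = 2/(1+0.02554); ω* = 2/1.02554 = 1.9502.
and ρ(B_{ω*}) = 1.9502 − 1 = 0.9502.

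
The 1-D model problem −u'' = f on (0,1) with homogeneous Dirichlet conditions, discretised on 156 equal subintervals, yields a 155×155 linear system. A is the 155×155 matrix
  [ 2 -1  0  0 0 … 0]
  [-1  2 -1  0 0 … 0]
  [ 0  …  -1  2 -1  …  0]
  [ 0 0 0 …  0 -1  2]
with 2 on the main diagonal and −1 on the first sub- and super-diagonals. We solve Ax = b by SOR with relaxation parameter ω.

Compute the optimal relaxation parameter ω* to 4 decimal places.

½·tridiag(1,0,1) at n=155: λ_k = cos(kπ/156); max |λ| at k=1 ⇒ ρ_J = cos(π/156) ≈ 0.9998.
root = sin(π/156) = 0.02014  (since 1−cos² = sin²).
[ω*] 2 ÷ (1 + 0.02014) = 2 ÷ 1.02014 = 1.9605.
ρ_SOR = ω* − 1 = 1.9605 − 1 = 0.9605.

ω* = 1.9605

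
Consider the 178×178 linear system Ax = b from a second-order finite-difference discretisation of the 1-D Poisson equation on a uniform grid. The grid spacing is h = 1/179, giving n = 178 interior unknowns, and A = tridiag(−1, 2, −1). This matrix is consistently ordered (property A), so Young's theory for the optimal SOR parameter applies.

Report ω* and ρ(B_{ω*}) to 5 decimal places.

ω* = 1.96551, ρ_SOR = 0.96551

[ρ_J] n=178: ρ(B_J) = cos(π/(n+1)) = cos(π/179) = 0.99985.
root = sin(π/179) = 0.017550  (since 1−cos² = sin²).
[ω*] 2 ÷ (1 + 0.017550) = 2 ÷ 1.017550 = 1.96551.
ρ_SOR = ω* − 1 = 1.96551 − 1 = 0.96551.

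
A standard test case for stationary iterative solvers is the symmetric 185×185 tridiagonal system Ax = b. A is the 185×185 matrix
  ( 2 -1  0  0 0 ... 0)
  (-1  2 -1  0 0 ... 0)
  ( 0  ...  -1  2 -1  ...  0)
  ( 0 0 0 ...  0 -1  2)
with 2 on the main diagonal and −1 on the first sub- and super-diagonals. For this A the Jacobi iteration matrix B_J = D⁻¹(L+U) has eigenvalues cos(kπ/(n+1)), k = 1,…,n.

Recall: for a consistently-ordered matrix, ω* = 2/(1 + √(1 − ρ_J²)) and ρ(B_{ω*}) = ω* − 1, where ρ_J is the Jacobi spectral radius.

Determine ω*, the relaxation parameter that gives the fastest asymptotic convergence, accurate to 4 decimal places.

ω* = 1.9668

[ρ_J] n=185: ρ(B_J) = cos(π/(n+1)) = cos(π/186) = 0.9999.
root = sin(π/186) = 0.01689  (since 1−cos² = sin²).
[ω*] 2 ÷ (1 + 0.01689) = 2 ÷ 1.01689 = 1.9668.
[ρ_SOR] ω* − 1 = 0.9668.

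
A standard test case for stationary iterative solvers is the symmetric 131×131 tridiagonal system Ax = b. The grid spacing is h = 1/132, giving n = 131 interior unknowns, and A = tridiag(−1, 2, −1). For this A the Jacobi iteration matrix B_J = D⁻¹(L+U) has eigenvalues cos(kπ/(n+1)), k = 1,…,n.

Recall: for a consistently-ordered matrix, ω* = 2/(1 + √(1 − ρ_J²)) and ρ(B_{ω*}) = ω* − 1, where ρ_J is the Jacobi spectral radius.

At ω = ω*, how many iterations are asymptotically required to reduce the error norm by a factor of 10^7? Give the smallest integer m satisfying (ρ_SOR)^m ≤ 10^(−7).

m = 339

n=131: λ(B_J) = 1 − λ(A)/2 = cos(kπ/132); k=1 gives ρ_J = 0.9997168.
1 − cos²(π/132) = sin²(π/132) ⇒ √(1−ρ_J²) = sin(π/132) = 0.0237977.
ω* = 2 / (1 + 0.0237977) = 2 / 1.0237977 ≈ 1.9535109.
At ω = 1.9535109 every |λ(B_ω)| = ω−1, so ρ_SOR = 0.9535109.
7·ln10 = 16.1181; −ln(0.9535109) = 0.0476044; m = ⌈16.1181/0.0476044⌉ = ⌈338.584⌉ = 339.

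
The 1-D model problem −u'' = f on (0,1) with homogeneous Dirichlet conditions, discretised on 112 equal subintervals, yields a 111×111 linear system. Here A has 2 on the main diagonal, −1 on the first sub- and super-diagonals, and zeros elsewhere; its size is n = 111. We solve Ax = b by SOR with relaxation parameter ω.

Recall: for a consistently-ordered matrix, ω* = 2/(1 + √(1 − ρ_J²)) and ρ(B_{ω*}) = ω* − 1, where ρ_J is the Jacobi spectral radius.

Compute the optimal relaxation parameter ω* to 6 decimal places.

[ρ_J] n=111: ρ(B_J) = cos(π/(n+1)) = cos(π/112) = 0.999607.
√(1−ρ_J²) = |sin(π/112)| = 0.0280463
ω* = 2/(1 + 0.0280463) = 2/1.0280463 = 1.945438.
ρ(B_{ω*}) = ω*−1 = 0.945438

ω* = 1.945438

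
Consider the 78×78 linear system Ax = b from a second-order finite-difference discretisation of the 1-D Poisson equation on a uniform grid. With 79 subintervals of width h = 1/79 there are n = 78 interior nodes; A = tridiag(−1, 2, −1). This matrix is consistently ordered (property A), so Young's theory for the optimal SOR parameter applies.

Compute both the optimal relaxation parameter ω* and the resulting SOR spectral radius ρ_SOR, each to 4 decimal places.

ω* = 1.9235, ρ_SOR = 0.9235

n=78: λ(B_J) = 1 − λ(A)/2 = cos(kπ/79); k=1 gives ρ_J = 0.9992.
√(1−ρ_J²) simplifies to sin(π/79) = 0.03976.
Young: ω* = 2/(1+√(1−ρ_J²)) = 2/(1+0.03976) = 2/1.03976 = 1.9235.
ρ_SOR = ω* − 1 = 1.9235 − 1 = 0.9235.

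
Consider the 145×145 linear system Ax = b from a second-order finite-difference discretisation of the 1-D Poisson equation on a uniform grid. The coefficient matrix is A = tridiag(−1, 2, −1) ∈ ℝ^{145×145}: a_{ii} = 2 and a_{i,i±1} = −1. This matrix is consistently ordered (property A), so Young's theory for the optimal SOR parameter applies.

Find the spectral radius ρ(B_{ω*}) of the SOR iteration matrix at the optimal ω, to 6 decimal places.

spectrum of D⁻¹(L+U) = {cos(kπ/146) : 1≤k≤145}; ρ_J = cos(π/146) = 0.999769.
1 − cos²(π/146) = sin²(π/146) ⇒ √(1−ρ_J²) = sin(π/146) = 0.0215161.
Then 2/(1+√(1−ρ_J²)) = 2/(1+0.0215161); ω* = 2/1.0215161 = 1.957874.
At ω = 1.957874 every |λ(B_ω)| = ω−1, so ρ_SOR = 0.957874.

ρ_SOR = 0.957874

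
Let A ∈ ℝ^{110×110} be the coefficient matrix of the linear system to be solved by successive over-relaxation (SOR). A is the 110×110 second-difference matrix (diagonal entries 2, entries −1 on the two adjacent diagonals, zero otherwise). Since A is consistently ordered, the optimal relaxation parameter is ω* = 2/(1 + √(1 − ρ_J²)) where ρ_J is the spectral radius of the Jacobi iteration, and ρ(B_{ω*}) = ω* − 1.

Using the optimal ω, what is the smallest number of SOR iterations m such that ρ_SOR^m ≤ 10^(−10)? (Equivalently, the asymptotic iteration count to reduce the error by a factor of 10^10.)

ρ_J = max_k |cos(kπ/111)| = cos(π/111) = 0.9995995
root = sin(π/111) = 0.0282989  (since 1−cos² = sin²).
So ω* = 2/1.0282989 = 1.9449598 (Young).
Hence ρ(B_{ω*}) = 1.9449598 − 1 = 0.9449598.
10·ln10 = 23.0259; −ln(0.9449598) = 0.0566129; m = ⌈23.0259/0.0566129⌉ = ⌈406.725⌉ = 407.

m = 407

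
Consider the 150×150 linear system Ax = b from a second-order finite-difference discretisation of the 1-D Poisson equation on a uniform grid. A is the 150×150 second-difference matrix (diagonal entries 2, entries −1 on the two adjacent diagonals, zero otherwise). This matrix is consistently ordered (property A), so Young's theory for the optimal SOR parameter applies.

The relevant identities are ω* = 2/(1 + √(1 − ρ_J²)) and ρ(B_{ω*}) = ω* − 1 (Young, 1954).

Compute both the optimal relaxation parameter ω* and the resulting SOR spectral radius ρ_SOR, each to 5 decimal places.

B_J for the 150×150 system has eigenvalues cos(kπ/151); ρ_J = cos(π/151) = 0.99978.
√(1−ρ_J²) = |sin(π/151)| = 0.020804
Then 2/(1+√(1−ρ_J²)) = 2/(1+0.020804); ω* = 2/1.020804 = 1.95924.
ρ(B_{ω*}) = ω*−1 = 0.95924

ω* = 1.95924, ρ_SOR = 0.95924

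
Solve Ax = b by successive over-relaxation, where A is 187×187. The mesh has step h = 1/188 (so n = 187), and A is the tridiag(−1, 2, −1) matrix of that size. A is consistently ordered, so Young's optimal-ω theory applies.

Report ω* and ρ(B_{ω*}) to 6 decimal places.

ω* = 1.967130, ρ_SOR = 0.967130

n=187: λ(B_J) = 1 − λ(A)/2 = cos(kπ/188); k=1 gives ρ_J = 0.999860.
√(1−ρ_J²) = |sin(π/188)| = 0.0167098
ω* = 2 / (1 + 0.0167098) = 2 / 1.0167098 ≈ 1.967130.
ρ(B_{ω*}) = ω*−1 = 0.967130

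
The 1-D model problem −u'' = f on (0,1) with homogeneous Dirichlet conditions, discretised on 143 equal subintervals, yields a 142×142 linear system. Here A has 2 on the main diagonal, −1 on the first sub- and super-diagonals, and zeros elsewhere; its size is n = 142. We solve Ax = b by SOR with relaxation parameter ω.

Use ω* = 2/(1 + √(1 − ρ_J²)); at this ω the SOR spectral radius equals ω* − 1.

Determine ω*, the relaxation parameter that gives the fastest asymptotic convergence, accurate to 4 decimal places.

spectrum of D⁻¹(L+U) = {cos(kπ/143) : 1≤k≤142}; ρ_J = cos(π/143) = 0.9998.
√(1−ρ_J²) = |sin(π/143)| = 0.02197
Then 2/(1+√(1−ρ_J²)) = 2/(1+0.02197); ω* = 2/1.02197 = 1.9570.
ρ(B_{ω*}) = ω*−1 = 0.9570

ω* = 1.9570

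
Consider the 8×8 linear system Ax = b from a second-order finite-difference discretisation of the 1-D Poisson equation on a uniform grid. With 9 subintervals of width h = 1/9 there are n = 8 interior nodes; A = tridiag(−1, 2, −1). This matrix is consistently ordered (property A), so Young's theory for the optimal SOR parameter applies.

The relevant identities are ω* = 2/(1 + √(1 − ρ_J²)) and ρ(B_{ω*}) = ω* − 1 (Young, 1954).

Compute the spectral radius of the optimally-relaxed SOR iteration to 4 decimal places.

ρ_SOR = 0.4903

With n=8, ρ(Jacobi) = cos(π/9) = 0.9397.
√(1 − cos²(π/9)) = sin(π/9) ≈ 0.34202.
ω* = 2/(1+0.34202) = 1.4903
and ρ(B_{ω*}) = 1.4903 − 1 = 0.4903.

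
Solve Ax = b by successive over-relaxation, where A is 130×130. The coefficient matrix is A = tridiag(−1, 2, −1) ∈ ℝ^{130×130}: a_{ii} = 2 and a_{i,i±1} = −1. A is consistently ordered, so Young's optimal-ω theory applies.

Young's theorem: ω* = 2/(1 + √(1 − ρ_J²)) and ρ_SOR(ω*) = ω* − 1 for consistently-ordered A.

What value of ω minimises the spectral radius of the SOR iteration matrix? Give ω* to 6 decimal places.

With n=130, ρ(Jacobi) = cos(π/131) = 0.999712.
√(1 − cos²(π/131)) = sin(π/131) ≈ 0.0239793.
ω* = 2 / (1 + 0.0239793) = 2 / 1.0239793 ≈ 1.953164.
At ω = 1.953164 every |λ(B_ω)| = ω−1, so ρ_SOR = 0.953164.

ω* = 1.953164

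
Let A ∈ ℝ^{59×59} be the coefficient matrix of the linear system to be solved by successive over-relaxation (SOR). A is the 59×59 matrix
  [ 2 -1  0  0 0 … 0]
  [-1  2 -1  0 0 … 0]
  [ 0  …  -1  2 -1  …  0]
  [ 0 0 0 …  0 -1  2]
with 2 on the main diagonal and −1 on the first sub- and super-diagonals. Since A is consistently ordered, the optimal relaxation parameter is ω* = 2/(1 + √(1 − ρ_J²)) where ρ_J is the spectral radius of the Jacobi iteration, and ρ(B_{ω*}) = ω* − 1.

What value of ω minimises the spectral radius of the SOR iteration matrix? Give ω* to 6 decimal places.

spectrum of D⁻¹(L+U) = {cos(kπ/60) : 1≤k≤59}; ρ_J = cos(π/60) = 0.998630.
1 − cos²(π/60) = sin²(π/60) ⇒ √(1−ρ_J²) = sin(π/60) = 0.0523360.
[ω*] 2 ÷ (1 + 0.0523360) = 2 ÷ 1.0523360 = 1.900534.
ρ(B_{ω*}) = ω*−1 = 0.900534

ω* = 1.900534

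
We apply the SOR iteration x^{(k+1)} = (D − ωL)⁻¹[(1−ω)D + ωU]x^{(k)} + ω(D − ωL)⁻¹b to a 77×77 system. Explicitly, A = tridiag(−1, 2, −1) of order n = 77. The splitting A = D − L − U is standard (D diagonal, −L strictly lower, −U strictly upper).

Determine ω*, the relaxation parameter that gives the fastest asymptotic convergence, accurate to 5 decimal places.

[ρ_J] n=77: ρ(B_J) = cos(π/(n+1)) = cos(π/78) = 0.99919.
√(1−ρ_J²) simplifies to sin(π/78) = 0.040266.
So ω* = 2/1.040266 = 1.92259 (Young).
ρ_SOR = ω* − 1 = 1.92259 − 1 = 0.92259.

ω* = 1.92259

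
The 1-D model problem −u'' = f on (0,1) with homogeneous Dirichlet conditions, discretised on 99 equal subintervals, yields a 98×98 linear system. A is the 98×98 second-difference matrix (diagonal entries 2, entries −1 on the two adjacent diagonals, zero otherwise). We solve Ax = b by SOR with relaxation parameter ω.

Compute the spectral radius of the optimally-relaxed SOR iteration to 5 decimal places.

B_J for the 98×98 system has eigenvalues cos(kπ/99); ρ_J = cos(π/99) = 0.99950.
root = sin(π/99) = 0.031728  (since 1−cos² = sin²).
Then 2/(1+√(1−ρ_J²)) = 2/(1+0.031728); ω* = 2/1.031728 = 1.93850.
[ρ_SOR] ω* − 1 = 0.93850.

ρ_SOR = 0.93850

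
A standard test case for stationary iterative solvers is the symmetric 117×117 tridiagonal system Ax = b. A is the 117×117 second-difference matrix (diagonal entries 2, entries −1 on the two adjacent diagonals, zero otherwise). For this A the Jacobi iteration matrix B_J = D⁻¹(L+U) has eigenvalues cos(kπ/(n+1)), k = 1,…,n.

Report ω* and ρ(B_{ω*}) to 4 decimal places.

[ρ_J] n=117: ρ(B_J) = cos(π/(n+1)) = cos(π/118) = 0.9996.
√(1 − cos²(π/118)) = sin(π/118) ≈ 0.02662.
Then 2/(1+√(1−ρ_J²)) = 2/(1+0.02662); ω* = 2/1.02662 = 1.9481.
Hence ρ(B_{ω*}) = 1.9481 − 1 = 0.9481.

ω* = 1.9481, ρ_SOR = 0.9481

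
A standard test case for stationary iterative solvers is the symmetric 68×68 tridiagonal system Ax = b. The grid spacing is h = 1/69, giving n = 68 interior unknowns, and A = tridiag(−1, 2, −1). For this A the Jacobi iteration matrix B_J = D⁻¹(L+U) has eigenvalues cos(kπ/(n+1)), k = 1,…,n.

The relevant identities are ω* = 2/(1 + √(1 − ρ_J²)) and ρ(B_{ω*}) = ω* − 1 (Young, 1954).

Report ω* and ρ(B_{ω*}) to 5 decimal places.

ω* = 1.91293, ρ_SOR = 0.91293

ρ_J = max_k |cos(kπ/69)| = cos(π/69) = 0.99896
√(1 − cos²(π/69)) = sin(π/69) ≈ 0.045515.
ω* = 2/(1+0.045515) = 1.91293
ρ(B_{ω*}) = ω*−1 = 0.91293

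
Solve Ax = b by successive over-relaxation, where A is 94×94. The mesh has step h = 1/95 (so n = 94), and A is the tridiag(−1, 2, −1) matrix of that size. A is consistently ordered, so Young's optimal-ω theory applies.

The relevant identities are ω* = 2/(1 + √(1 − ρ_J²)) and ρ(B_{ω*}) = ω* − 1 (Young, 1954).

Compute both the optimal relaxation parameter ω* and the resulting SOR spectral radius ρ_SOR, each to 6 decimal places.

ω* = 1.935990, ρ_SOR = 0.935990

With n=94, ρ(Jacobi) = cos(π/95) = 0.999453.
√(1 − cos²(π/95)) = sin(π/95) ≈ 0.0330634.
ω* = 2/(1 + 0.0330634) = 2/1.0330634 = 1.935990.
Hence ρ(B_{ω*}) = 1.935990 − 1 = 0.935990.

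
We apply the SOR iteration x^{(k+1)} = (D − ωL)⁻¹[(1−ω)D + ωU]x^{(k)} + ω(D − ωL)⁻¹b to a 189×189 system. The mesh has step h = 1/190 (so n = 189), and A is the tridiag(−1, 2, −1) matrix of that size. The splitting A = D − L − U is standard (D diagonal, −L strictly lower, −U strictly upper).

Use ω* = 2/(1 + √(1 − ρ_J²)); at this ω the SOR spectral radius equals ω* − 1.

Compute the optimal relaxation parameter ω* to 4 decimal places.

ω* = 1.9675

ρ_J = max_k |cos(kπ/190)| = cos(π/190) = 0.9999
√(1−ρ_J²) simplifies to sin(π/190) = 0.01653.
[ω*] 2 ÷ (1 + 0.01653) = 2 ÷ 1.01653 = 1.9675.
At ω = 1.9675 every |λ(B_ω)| = ω−1, so ρ_SOR = 0.9675.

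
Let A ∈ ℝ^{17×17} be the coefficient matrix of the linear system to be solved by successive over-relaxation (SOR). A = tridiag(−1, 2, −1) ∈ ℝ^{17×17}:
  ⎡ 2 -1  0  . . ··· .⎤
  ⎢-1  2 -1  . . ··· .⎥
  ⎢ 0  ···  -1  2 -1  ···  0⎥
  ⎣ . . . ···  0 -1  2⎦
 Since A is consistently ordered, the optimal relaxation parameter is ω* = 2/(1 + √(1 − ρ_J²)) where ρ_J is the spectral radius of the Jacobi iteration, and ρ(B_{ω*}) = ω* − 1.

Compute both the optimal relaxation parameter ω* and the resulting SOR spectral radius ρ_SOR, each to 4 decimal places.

ω* = 1.7041, ρ_SOR = 0.7041

ρ_J = max_k |cos(kπ/18)| = cos(π/18) = 0.9848
√(1 − cos²(π/18)) = sin(π/18) ≈ 0.17365.
ω* = 2 / (1 + 0.17365) = 2 / 1.17365 ≈ 1.7041.
ρ(B_{ω*}) = ω*−1 = 0.7041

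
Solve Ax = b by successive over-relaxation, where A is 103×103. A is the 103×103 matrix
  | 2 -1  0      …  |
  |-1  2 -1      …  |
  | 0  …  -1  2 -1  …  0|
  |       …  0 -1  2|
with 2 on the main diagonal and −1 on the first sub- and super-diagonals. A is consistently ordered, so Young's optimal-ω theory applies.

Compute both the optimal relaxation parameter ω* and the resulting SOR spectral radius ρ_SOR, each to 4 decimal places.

ω* = 1.9414, ρ_SOR = 0.9414

ρ_J = max_k |cos(kπ/104)| = cos(π/104) = 0.9995
root = sin(π/104) = 0.03020  (since 1−cos² = sin²).
[ω*] 2 ÷ (1 + 0.03020) = 2 ÷ 1.03020 = 1.9414.
ρ_SOR = ω* − 1 ≈ 0.9414.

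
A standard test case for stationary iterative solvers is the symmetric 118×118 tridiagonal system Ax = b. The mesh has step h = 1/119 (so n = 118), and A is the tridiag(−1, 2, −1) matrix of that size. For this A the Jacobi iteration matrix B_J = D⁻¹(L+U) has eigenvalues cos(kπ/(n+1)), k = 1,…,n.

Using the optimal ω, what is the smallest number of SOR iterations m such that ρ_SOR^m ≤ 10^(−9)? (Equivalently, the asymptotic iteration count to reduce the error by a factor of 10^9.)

With n=118, ρ(Jacobi) = cos(π/119) = 0.9996515.
√(1−ρ_J²) = |sin(π/119)| = 0.0263969
ω* = 2 / (1 + 0.0263969) = 2 / 1.0263969 ≈ 1.9485640.
ρ(B_{ω*}) = ω*−1 = 0.9485640
Need (0.9485640)^m ≤ 10^(−9): m ≥ 9·ln10/|ln 0.9485640| = 20.7233/0.052806 = 392.442 ⇒ m = 393.

m = 393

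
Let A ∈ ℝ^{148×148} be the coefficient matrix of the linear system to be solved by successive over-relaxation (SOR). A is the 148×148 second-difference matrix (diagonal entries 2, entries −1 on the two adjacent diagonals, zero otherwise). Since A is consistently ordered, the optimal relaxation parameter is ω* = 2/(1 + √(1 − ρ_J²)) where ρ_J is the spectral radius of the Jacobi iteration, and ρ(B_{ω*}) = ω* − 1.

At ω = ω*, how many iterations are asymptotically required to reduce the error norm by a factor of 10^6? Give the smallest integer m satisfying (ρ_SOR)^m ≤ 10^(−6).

m = 328

ρ_J = max_k |cos(kπ/149)| = cos(π/149) = 0.9997777
√(1−ρ_J²) simplifies to sin(π/149) = 0.0210830.
[ω*] 2 ÷ (1 + 0.0210830) = 2 ÷ 1.0210830 = 1.9587046.
ρ_SOR = ω* − 1 ≈ 0.9587046.
6·ln10 = 13.8155; −ln(0.9587046) = 0.0421723; m = ⌈13.8155/0.0421723⌉ = ⌈327.597⌉ = 328.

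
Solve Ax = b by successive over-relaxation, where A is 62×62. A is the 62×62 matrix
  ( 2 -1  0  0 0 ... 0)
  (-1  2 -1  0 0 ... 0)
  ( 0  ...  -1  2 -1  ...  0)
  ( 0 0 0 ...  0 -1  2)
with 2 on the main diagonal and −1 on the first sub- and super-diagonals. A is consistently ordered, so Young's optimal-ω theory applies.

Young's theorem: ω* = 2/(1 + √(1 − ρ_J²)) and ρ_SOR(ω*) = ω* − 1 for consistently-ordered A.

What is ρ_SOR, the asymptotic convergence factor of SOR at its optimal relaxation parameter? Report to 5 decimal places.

ρ_SOR = 0.90504

B_J for the 62×62 system has eigenvalues cos(kπ/63); ρ_J = cos(π/63) = 0.99876.
√(1−ρ_J²) simplifies to sin(π/63) = 0.049846.
ω* = 2 / (1 + 0.049846) = 2 / 1.049846 ≈ 1.90504.
ρ_SOR = ω* − 1 = 1.90504 − 1 = 0.90504.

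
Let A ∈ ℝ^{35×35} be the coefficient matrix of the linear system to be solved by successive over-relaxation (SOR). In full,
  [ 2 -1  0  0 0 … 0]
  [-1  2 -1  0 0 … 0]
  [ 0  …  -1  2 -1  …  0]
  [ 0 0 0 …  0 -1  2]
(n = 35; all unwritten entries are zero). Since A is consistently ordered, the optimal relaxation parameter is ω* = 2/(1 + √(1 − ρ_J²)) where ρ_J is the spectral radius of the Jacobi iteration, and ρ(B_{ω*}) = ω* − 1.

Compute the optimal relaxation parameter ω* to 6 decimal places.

ω* = 1.839663

With n=35, ρ(Jacobi) = cos(π/36) = 0.996195.
1 − cos²(π/36) = sin²(π/36) ⇒ √(1−ρ_J²) = sin(π/36) = 0.0871557.
So ω* = 2/1.0871557 = 1.839663 (Young).
ρ_SOR = ω* − 1 = 1.839663 − 1 = 0.839663.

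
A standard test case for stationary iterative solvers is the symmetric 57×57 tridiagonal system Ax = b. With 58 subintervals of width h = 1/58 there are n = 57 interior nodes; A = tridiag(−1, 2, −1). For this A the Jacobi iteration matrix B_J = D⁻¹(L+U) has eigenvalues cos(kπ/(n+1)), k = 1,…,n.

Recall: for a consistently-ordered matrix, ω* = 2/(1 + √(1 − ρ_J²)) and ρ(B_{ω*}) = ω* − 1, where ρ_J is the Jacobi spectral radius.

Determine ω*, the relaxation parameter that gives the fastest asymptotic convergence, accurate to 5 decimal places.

ω* = 1.89728

ρ_J = max_k |cos(kπ/58)| = cos(π/58) = 0.99853
√(1−ρ_J²) = |sin(π/58)| = 0.054139
Then 2/(1+√(1−ρ_J²)) = 2/(1+0.054139); ω* = 2/1.054139 = 1.89728.
ρ(B_{ω*}) = ω*−1 = 0.89728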